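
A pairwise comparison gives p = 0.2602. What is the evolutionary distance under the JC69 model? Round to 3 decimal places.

d = −(3/4) ln(1 − 4p/3) = −0.75 ln(1 − 0.346933) = −0.75 ln(0.653067)
  = −0.75 × (-0.426076) = 0.319557 substitutions/site.

0.320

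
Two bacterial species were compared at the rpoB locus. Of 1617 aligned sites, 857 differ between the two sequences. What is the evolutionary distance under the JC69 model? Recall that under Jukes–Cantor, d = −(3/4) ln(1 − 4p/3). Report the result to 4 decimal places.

p = 857/1617 ≈ 0.529994.
d = −(3/4) ln(1 − 4p/3) = −0.75 ln(1 − 0.706659) = −0.75 ln(0.293341)
  = −0.75 × (-1.226420) = 0.919815 substitutions/site.

0.9198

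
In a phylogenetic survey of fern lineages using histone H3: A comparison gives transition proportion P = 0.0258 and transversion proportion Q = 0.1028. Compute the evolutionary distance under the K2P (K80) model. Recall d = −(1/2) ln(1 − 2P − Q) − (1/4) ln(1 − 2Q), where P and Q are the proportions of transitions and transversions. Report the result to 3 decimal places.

Under the Kimura two-parameter model, d = −½ ln(1 − 2P − Q) − ¼ ln(1 − 2Q).
1 − 2P − Q = 0.8456, giving −½ ln(0.8456) = 0.083854.
1 − 2Q = 0.7944, giving −¼ ln(0.7944) = 0.057542.
d = 0.083854 + 0.057542 = 0.141396.

0.141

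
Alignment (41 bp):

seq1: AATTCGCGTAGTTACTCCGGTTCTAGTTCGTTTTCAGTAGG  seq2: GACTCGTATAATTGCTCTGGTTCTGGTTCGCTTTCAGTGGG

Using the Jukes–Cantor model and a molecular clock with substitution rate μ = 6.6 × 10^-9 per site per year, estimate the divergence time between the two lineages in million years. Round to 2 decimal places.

22.35

The sequences differ at 10 of 41 sites (1, 3, 7, 8, 11, 14, 18, 25, 31, 39), so p = 10/41 ≈ 0.243902.
d = −(3/4) ln(1 − 4p/3) = −0.75 ln(1 − 0.325203) = −0.75 ln(0.674797)
  = −0.75 × (-0.393343) = 0.295007 substitutions/site.
Under a molecular clock d = 2μt, so t = d/(2μ) = 0.295007 / (2 × 6.6 × 10^-9) = 22.35 million years.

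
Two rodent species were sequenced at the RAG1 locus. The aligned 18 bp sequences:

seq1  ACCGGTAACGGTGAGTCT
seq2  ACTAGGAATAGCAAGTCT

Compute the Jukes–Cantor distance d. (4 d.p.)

The sequences differ at 7 of 18 sites (3, 4, 6, 9, 10, 12, 13), so p = 7/18 ≈ 0.388889.
d = −(3/4) ln(1 − 4p/3) = −0.75 ln(1 − 0.518519) = −0.75 ln(0.481481)
  = −0.75 × (-0.730889) = 0.548167 substitutions/site.

0.5482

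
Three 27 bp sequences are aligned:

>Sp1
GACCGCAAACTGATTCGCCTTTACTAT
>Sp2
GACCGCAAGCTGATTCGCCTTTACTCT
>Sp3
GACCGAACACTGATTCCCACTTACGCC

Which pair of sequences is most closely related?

Sp1 and Sp2

Sp1–Sp2: 2/27 differ, p = 0.074, d = 0.078.
Sp1–Sp3: 8/27 differ, p = 0.296, d = 0.377.
Sp2–Sp3: 8/27 differ, p = 0.296, d = 0.377.
The smallest distance is between Sp1 and Sp2.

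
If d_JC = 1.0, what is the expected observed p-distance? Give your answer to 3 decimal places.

p = (3/4)(1 − e^(−4d/3)) = 0.75 × (1 − e^(-1.333333)) = 0.75 × (1 − 0.263597) = 0.552302.

0.552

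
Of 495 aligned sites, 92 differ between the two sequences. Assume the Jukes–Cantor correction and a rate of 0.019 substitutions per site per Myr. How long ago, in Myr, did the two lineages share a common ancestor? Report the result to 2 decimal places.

p = 92/495 ≈ 0.185859.
d = −(3/4) ln(1 − 4p/3) = −0.75 ln(1 − 0.247812) = −0.75 ln(0.752188)
  = −0.75 × (-0.284769) = 0.213577 substitutions/site.
Under a molecular clock d = 2μt, so t = d/(2μ) = 0.213577 / (2 × 0.019) = 5.62 Myr.

5.62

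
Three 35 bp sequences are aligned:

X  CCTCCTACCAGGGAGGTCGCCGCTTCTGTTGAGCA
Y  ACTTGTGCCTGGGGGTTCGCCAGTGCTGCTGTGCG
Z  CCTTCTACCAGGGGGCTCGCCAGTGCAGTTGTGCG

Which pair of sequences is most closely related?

Y and Z

X–Y: 13/35 differ, p = 0.371, d = 0.513.
X–Z: 9/35 differ, p = 0.257, d = 0.315.
Y–Z: 7/35 differ, p = 0.200, d = 0.233.
The smallest distance is between Y and Z.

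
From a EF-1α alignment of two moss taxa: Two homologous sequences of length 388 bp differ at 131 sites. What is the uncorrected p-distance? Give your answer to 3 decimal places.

p = 131/388 = 0.337628… ≈ 0.338 (to 3 d.p.).

0.338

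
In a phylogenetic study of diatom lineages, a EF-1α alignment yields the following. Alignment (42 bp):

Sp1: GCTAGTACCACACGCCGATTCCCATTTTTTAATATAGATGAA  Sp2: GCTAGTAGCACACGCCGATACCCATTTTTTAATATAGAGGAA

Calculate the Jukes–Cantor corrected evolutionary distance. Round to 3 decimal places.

0.075

The sequences differ at 3 of 42 sites (8, 20, 39), so p = 3/42 ≈ 0.071429.
d = −(3/4) ln(1 − 4p/3) = −0.75 ln(1 − 0.095239) = −0.75 ln(0.904761)
  = −0.75 × (-0.100084) = 0.075063 substitutions/site.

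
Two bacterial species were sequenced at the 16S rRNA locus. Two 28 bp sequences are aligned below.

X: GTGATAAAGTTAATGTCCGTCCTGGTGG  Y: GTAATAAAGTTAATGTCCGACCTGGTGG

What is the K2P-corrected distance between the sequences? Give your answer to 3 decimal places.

Of 28 sites, 1 differences are transitions and 1 are transversions, so P = 1/28 ≈ 0.035714 and Q = 1/28 ≈ 0.035714.
Under the Kimura two-parameter model, d = −½ ln(1 − 2P − Q) − ¼ ln(1 − 2Q).
1 − 2P − Q = 0.892858, giving −½ ln(0.892858) = 0.056664.
1 − 2Q = 0.928572, giving −¼ ln(0.928572) = 0.018527.
d = 0.056664 + 0.018527 = 0.075191.

0.075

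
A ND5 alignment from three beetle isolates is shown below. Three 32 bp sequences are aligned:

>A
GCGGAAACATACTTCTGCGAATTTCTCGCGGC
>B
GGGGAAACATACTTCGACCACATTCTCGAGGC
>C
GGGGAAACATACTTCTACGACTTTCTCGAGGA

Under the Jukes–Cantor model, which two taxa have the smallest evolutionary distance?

A–B: 7/32 differ, p = 0.219, d = 0.259.
A–C: 5/32 differ, p = 0.156, d = 0.175.
B–C: 4/32 differ, p = 0.125, d = 0.137.
The smallest distance is between B and C.

B and C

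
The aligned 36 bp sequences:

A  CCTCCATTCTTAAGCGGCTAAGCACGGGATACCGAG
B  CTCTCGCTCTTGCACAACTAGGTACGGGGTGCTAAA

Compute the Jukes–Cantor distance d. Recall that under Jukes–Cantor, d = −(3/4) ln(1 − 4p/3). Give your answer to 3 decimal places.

0.745

The sequences differ at 17 of 36 sites, so p = 17/36 ≈ 0.472222.
d = −(3/4) ln(1 − 4p/3) = −0.75 ln(1 − 0.629629) = −0.75 ln(0.370371)
  = −0.75 × (-0.993250) = 0.744938 substitutions/site.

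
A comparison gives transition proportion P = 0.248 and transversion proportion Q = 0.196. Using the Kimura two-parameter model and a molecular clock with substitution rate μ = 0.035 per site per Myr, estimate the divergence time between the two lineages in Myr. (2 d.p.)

Under the Kimura two-parameter model, d = −½ ln(1 − 2P − Q) − ¼ ln(1 − 2Q).
1 − 2P − Q = 0.308, giving −½ ln(0.308) = 0.588828.
1 − 2Q = 0.608, giving −¼ ln(0.608) = 0.124395.
d = 0.588828 + 0.124395 = 0.713223.
Under a molecular clock d = 2μt, so t = d/(2μ) = 0.713223 / (2 × 0.035) = 10.19 Myr.

10.19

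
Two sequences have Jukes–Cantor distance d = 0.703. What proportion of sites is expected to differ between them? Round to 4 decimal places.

0.4562

p = (3/4)(1 − e^(−4d/3)) = 0.75 × (1 − e^(-0.937333)) = 0.75 × (1 − 0.391671) = 0.456247.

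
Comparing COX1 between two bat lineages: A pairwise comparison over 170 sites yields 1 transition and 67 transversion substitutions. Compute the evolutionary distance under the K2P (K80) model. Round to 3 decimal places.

0.648

P = 1/170 ≈ 0.005882 and Q = 67/170 ≈ 0.394118.
Under the Kimura two-parameter model, d = −½ ln(1 − 2P − Q) − ¼ ln(1 − 2Q).
1 − 2P − Q = 0.594118, giving −½ ln(0.594118) = 0.260339.
1 − 2Q = 0.211764, giving −¼ ln(0.211764) = 0.388071.
d = 0.260339 + 0.388071 = 0.648410.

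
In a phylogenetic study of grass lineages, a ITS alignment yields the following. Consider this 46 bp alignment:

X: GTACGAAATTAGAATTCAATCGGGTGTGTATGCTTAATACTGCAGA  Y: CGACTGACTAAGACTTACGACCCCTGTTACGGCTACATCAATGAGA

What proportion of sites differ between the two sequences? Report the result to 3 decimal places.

0.543

The sequences differ at 25 of 46 positions.
p = 25/46 = 0.543478… ≈ 0.543 (to 3 d.p.).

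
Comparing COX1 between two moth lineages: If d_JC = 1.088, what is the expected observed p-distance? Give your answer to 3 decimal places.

p = (3/4)(1 − e^(−4d/3)) = 0.75 × (1 − e^(-1.450667)) = 0.75 × (1 − 0.234414) = 0.574190.

0.574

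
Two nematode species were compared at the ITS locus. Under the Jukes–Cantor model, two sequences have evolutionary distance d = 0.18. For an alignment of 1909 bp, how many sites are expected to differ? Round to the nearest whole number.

Invert JC69: p = (3/4)(1 − e^(−4d/3)) = 0.75 × (1 − e^(-0.24)) = 0.75 × (1 − 0.786628) = 0.160029.
Expected differing sites = pL ≈ 0.160029 × 1909 = 305.495361 ≈ 305.

305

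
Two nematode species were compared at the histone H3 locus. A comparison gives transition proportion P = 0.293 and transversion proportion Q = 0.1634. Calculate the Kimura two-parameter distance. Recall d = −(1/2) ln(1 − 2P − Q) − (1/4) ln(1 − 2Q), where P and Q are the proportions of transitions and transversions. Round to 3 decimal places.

Under the Kimura two-parameter model, d = −½ ln(1 − 2P − Q) − ¼ ln(1 − 2Q).
1 − 2P − Q = 0.2506, giving −½ ln(0.2506) = 0.691949.
1 − 2Q = 0.6732, giving −¼ ln(0.6732) = 0.098928.
d = 0.691949 + 0.098928 = 0.790877.

0.791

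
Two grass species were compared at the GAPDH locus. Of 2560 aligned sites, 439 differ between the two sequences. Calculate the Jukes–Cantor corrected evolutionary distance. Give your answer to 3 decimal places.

0.195

p = 439/2560 ≈ 0.171484.
d = −(3/4) ln(1 − 4p/3) = −0.75 ln(1 − 0.228645) = −0.75 ln(0.771355)
  = −0.75 × (-0.259607) = 0.194705 substitutions/site.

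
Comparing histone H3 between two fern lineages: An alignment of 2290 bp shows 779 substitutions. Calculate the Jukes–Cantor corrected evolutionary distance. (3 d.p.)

p = 779/2290 ≈ 0.340175.
d = −(3/4) ln(1 − 4p/3) = −0.75 ln(1 − 0.453567) = −0.75 ln(0.546433)
  = −0.75 × (-0.604344) = 0.453258 substitutions/site.

0.453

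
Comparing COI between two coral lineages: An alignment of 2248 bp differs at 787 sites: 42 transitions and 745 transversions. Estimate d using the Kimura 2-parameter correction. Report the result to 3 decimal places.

P = 42/2248 ≈ 0.018683 and Q = 745/2248 ≈ 0.331406.
Under the Kimura two-parameter model, d = −½ ln(1 − 2P − Q) − ¼ ln(1 − 2Q).
1 − 2P − Q = 0.631228, giving −½ ln(0.631228) = 0.230044.
1 − 2Q = 0.337188, giving −¼ ln(0.337188) = 0.271779.
d = 0.230044 + 0.271779 = 0.501823.

0.502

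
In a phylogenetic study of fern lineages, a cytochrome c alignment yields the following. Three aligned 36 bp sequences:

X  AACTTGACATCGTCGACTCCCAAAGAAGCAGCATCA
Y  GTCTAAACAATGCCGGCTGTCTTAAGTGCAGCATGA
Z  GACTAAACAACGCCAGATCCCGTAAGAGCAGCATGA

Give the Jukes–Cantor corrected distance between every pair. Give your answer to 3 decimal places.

X–Y: 16/36 sites differ → p ≈ 0.444444, d = −0.75 ln(1 − 0.592592) = 0.673455 ≈ 0.673.
X–Z: 13/36 sites differ → p ≈ 0.361111, d = −0.75 ln(1 − 0.481481) = 0.492584 ≈ 0.493.
Y–Z: 8/36 sites differ → p ≈ 0.222222, d = −0.75 ln(1 − 0.296296) = 0.263548 ≈ 0.264.

d(X,Y) = 0.673, d(X,Z) = 0.493, d(Y,Z) = 0.264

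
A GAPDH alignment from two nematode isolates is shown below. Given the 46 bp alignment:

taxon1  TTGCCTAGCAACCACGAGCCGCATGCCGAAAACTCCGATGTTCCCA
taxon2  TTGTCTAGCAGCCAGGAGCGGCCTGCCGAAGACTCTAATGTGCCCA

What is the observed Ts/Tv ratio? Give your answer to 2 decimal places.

1.25

Transitions are A↔G and C↔T; transversions are all other mismatches.
Transitions: 5. Transversions: 4.
R = 5/4 = 1.25.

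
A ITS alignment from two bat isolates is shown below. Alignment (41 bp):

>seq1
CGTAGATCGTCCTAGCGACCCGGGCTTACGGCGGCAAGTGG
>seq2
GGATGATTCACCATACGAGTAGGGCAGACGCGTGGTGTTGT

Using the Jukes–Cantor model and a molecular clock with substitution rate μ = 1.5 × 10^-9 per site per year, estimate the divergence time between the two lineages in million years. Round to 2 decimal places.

314.21

The sequences differ at 22 of 41 sites, so p = 22/41 ≈ 0.536585.
d = −(3/4) ln(1 − 4p/3) = −0.75 ln(1 − 0.715447) = −0.75 ln(0.284553)
  = −0.75 × (-1.256836) = 0.942627 substitutions/site.
Under a molecular clock d = 2μt, so t = d/(2μ) = 0.942627 / (2 × 1.5 × 10^-9) = 314.21 million years.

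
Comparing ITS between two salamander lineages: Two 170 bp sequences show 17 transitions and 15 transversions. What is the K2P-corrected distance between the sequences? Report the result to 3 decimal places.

P = 17/170 = 0.1 and Q = 15/170 ≈ 0.088235.
Under the Kimura two-parameter model, d = −½ ln(1 − 2P − Q) − ¼ ln(1 − 2Q).
1 − 2P − Q = 0.711765, giving −½ ln(0.711765) = 0.170004.
1 − 2Q = 0.82353, giving −¼ ln(0.82353) = 0.048539.
d = 0.170004 + 0.048539 = 0.218543.

0.219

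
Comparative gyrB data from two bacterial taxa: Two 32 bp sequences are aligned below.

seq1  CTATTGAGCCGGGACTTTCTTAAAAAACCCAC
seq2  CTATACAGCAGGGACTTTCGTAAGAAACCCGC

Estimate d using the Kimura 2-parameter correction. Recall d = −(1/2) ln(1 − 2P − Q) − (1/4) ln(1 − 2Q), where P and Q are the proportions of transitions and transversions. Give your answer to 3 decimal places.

0.216

Of 32 sites, 2 differences are transitions and 4 are transversions, so P = 2/32 = 0.0625 and Q = 4/32 = 0.125.
Under the Kimura two-parameter model, d = −½ ln(1 − 2P − Q) − ¼ ln(1 − 2Q).
1 − 2P − Q = 0.75, giving −½ ln(0.75) = 0.143841.
1 − 2Q = 0.75, giving −¼ ln(0.75) = 0.071921.
d = 0.143841 + 0.071921 = 0.215762.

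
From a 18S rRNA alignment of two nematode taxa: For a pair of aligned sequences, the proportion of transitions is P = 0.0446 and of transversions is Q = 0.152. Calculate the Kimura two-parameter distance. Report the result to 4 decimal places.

Under the Kimura two-parameter model, d = −½ ln(1 − 2P − Q) − ¼ ln(1 − 2Q).
1 − 2P − Q = 0.7588, giving −½ ln(0.7588) = 0.138009.
1 − 2Q = 0.696, giving −¼ ln(0.696) = 0.090601.
d = 0.138009 + 0.090601 = 0.228610.

0.2286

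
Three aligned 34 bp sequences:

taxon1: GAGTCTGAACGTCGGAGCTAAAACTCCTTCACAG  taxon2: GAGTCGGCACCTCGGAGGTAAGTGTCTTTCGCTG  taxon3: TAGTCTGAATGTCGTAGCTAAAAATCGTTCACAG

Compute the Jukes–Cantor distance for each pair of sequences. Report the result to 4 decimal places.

d(taxon1,taxon2) = 0.3734, d(taxon1,taxon3) = 0.1637, d(taxon2,taxon3) = 0.5347

taxon1–taxon2: 10/34 sites differ → p ≈ 0.294118, d = −0.75 ln(1 − 0.392157) = 0.373379 ≈ 0.3734.
taxon1–taxon3: 5/34 sites differ → p ≈ 0.147059, d = −0.75 ln(1 − 0.196079) = 0.163691 ≈ 0.1637.
taxon2–taxon3: 13/34 sites differ → p ≈ 0.382353, d = −0.75 ln(1 − 0.509804) = 0.534712 ≈ 0.5347.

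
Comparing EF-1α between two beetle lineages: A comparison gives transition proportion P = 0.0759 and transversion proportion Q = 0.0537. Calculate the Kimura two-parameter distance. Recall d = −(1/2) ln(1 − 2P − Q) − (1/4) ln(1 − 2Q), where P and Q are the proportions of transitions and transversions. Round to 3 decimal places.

Under the Kimura two-parameter model, d = −½ ln(1 − 2P − Q) − ¼ ln(1 − 2Q).
1 − 2P − Q = 0.7945, giving −½ ln(0.7945) = 0.115021.
1 − 2Q = 0.8926, giving −¼ ln(0.8926) = 0.028404.
d = 0.115021 + 0.028404 = 0.143425.

0.143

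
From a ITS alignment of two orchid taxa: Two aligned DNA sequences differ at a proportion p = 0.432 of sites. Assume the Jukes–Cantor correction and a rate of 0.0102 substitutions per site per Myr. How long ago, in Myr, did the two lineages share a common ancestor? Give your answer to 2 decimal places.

31.54

d = −(3/4) ln(1 − 4p/3) = −0.75 ln(1 − 0.576) = −0.75 ln(0.424)
  = −0.75 × (-0.858022) = 0.643517 substitutions/site.
Under a molecular clock d = 2μt, so t = d/(2μ) = 0.643517 / (2 × 0.0102) = 31.54 Myr.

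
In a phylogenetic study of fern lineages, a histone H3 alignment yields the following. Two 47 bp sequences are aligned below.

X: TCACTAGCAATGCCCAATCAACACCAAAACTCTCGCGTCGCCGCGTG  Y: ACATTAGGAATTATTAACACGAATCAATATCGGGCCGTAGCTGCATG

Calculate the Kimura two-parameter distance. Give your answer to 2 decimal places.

Of 47 sites, 10 differences are transitions and 13 are transversions, so P = 10/47 ≈ 0.212766 and Q = 13/47 ≈ 0.276596.
Under the Kimura two-parameter model, d = −½ ln(1 − 2P − Q) − ¼ ln(1 − 2Q).
1 − 2P − Q = 0.297872, giving −½ ln(0.297872) = 0.605546.
1 − 2Q = 0.446808, giving −¼ ln(0.446808) = 0.201407.
d = 0.605546 + 0.201407 = 0.806953.

0.81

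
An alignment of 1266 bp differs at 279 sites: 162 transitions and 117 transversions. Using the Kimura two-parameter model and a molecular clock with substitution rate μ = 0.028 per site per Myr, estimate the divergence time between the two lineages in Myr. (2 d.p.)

4.74

P = 162/1266 ≈ 0.127962 and Q = 117/1266 ≈ 0.092417.
Under the Kimura two-parameter model, d = −½ ln(1 − 2P − Q) − ¼ ln(1 − 2Q).
1 − 2P − Q = 0.651659, giving −½ ln(0.651659) = 0.214117.
1 − 2Q = 0.815166, giving −¼ ln(0.815166) = 0.051091.
d = 0.214117 + 0.051091 = 0.265208.
Under a molecular clock d = 2μt, so t = d/(2μ) = 0.265208 / (2 × 0.028) = 4.74 Myr.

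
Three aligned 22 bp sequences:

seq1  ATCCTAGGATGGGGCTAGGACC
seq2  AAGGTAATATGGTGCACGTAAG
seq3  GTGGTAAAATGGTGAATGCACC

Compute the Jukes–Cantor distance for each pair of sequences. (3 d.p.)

seq1–seq2: 11/22 sites differ → p = 0.5, d = −0.75 ln(1 − 0.666667) = 0.823960 ≈ 0.824.
seq1–seq3: 10/22 sites differ → p ≈ 0.454545, d = −0.75 ln(1 − 0.60606) = 0.698667 ≈ 0.699.
seq2–seq3: 8/22 sites differ → p ≈ 0.363636, d = −0.75 ln(1 − 0.484848) = 0.497470 ≈ 0.497.

d(seq1,seq2) = 0.824, d(seq1,seq3) = 0.699, d(seq2,seq3) = 0.497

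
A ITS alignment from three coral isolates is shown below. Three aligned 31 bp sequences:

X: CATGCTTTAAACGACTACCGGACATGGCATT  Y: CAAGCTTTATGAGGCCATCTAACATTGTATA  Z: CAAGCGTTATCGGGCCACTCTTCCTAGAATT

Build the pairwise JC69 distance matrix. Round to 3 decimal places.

X–Y: 12/31 sites differ → p ≈ 0.387097, d = −0.75 ln(1 − 0.516129) = 0.544453 ≈ 0.544.
X–Z: 14/31 sites differ → p ≈ 0.451613, d = −0.75 ln(1 − 0.602151) = 0.691262 ≈ 0.691.
Y–Z: 12/31 sites differ → p ≈ 0.387097, d = −0.75 ln(1 − 0.516129) = 0.544453 ≈ 0.544.

d(X,Y) = 0.544, d(X,Z) = 0.691, d(Y,Z) = 0.544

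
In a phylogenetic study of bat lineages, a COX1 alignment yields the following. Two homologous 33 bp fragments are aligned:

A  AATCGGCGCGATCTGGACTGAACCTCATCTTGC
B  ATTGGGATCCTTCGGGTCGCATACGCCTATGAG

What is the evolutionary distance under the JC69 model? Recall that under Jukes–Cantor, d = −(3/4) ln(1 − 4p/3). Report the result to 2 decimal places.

The sequences differ at 18 of 33 sites, so p = 18/33 ≈ 0.545455.
d = −(3/4) ln(1 − 4p/3) = −0.75 ln(1 − 0.727273) = −0.75 ln(0.272727)
  = −0.75 × (-1.299284) = 0.974463 substitutions/site.

0.97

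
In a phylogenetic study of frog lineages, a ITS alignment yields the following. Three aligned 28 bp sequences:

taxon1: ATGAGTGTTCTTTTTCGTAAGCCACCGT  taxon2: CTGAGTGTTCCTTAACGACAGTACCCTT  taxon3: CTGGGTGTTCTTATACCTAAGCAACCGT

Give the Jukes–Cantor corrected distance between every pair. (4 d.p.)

taxon1–taxon2: 10/28 sites differ → p ≈ 0.357143, d = −0.75 ln(1 − 0.476191) = 0.484971 ≈ 0.4850.
taxon1–taxon3: 6/28 sites differ → p ≈ 0.214286, d = −0.75 ln(1 − 0.285715) = 0.252355 ≈ 0.2524.
taxon2–taxon3: 10/28 sites differ → p ≈ 0.357143, d = −0.75 ln(1 − 0.476191) = 0.484971 ≈ 0.4850.

d(taxon1,taxon2) = 0.4850, d(taxon1,taxon3) = 0.2524, d(taxon2,taxon3) = 0.4850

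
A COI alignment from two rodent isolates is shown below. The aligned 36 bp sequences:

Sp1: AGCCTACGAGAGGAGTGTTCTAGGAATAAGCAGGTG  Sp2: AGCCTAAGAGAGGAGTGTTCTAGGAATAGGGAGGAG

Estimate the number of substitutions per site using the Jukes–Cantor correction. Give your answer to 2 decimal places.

The sequences differ at 4 of 36 sites (7, 29, 31, 35), so p = 4/36 ≈ 0.111111.
d = −(3/4) ln(1 − 4p/3) = −0.75 ln(1 − 0.148148) = −0.75 ln(0.851852)
  = −0.75 × (-0.160342) = 0.120257 substitutions/site.

0.12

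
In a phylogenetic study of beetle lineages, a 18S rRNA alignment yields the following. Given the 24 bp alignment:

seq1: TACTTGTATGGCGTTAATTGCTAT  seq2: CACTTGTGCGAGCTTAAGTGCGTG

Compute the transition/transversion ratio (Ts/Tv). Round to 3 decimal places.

0.667

Transitions are A↔G and C↔T; transversions are all other mismatches.
Transitions: 4. Transversions: 6.
R = 4/6 = 0.666666… ≈ 0.667 (to 3 d.p.).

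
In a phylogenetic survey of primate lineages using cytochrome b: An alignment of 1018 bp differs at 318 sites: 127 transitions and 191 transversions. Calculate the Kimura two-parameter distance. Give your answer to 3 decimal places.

0.405

P = 127/1018 ≈ 0.124754 and Q = 191/1018 ≈ 0.187623.
Under the Kimura two-parameter model, d = −½ ln(1 − 2P − Q) − ¼ ln(1 − 2Q).
1 − 2P − Q = 0.562869, giving −½ ln(0.562869) = 0.287354.
1 − 2Q = 0.624754, giving −¼ ln(0.624754) = 0.117599.
d = 0.287354 + 0.117599 = 0.404953.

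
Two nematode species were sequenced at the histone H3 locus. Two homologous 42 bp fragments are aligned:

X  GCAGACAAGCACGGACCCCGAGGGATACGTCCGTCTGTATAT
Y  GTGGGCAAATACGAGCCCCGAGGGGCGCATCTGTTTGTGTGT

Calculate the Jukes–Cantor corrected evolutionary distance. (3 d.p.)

0.485

The sequences differ at 15 of 42 sites, so p = 15/42 ≈ 0.357143.
d = −(3/4) ln(1 − 4p/3) = −0.75 ln(1 − 0.476191) = −0.75 ln(0.523809)
  = −0.75 × (-0.646628) = 0.484971 substitutions/site.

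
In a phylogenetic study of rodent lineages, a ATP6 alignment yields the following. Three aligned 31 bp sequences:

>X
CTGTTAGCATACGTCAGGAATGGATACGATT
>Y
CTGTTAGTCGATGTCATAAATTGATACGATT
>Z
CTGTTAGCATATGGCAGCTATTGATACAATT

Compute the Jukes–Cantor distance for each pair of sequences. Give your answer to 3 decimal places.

d(X,Y) = 0.269, d(X,Z) = 0.224, d(Y,Z) = 0.316

X–Y: 7/31 sites differ → p ≈ 0.225806, d = −0.75 ln(1 − 0.301075) = 0.268659 ≈ 0.269.
X–Z: 6/31 sites differ → p ≈ 0.193548, d = −0.75 ln(1 − 0.258064) = 0.223869 ≈ 0.224.
Y–Z: 8/31 sites differ → p ≈ 0.258065, d = −0.75 ln(1 − 0.344087) = 0.316295 ≈ 0.316.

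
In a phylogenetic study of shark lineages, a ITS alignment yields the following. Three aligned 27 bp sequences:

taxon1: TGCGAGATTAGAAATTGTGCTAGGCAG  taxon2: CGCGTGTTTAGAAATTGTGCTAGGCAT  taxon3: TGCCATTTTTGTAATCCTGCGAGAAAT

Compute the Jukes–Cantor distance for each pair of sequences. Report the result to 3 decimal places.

d(taxon1,taxon2) = 0.165, d(taxon1,taxon3) = 0.588, d(taxon2,taxon3) = 0.588

taxon1–taxon2: 4/27 sites differ → p ≈ 0.148148, d = −0.75 ln(1 − 0.197531) = 0.165047 ≈ 0.165.
taxon1–taxon3: 11/27 sites differ → p ≈ 0.407407, d = −0.75 ln(1 − 0.543209) = 0.587647 ≈ 0.588.
taxon2–taxon3: 11/27 sites differ → p ≈ 0.407407, d = −0.75 ln(1 − 0.543209) = 0.587647 ≈ 0.588.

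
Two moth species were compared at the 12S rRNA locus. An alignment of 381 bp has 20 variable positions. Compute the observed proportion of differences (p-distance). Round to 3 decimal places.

p = 20/381 = 0.052493… ≈ 0.052 (to 3 d.p.).

0.052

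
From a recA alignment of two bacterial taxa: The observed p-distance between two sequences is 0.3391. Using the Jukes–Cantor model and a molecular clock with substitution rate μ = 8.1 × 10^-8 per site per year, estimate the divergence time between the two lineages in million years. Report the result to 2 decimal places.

d = −(3/4) ln(1 − 4p/3) = −0.75 ln(1 − 0.452133) = −0.75 ln(0.547867)
  = −0.75 × (-0.601723) = 0.451292 substitutions/site.
Under a molecular clock d = 2μt, so t = d/(2μ) = 0.451292 / (2 × 8.1 × 10^-8) = 2.79 million years.

2.79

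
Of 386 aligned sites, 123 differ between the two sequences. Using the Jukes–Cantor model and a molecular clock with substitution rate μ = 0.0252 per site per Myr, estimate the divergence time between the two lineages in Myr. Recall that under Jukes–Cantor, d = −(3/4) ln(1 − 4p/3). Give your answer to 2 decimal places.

p = 123/386 ≈ 0.318653.
d = −(3/4) ln(1 − 4p/3) = −0.75 ln(1 − 0.424871) = −0.75 ln(0.575129)
  = −0.75 × (-0.553161) = 0.414871 substitutions/site.
Under a molecular clock d = 2μt, so t = d/(2μ) = 0.414871 / (2 × 0.0252) = 8.23 Myr.

8.23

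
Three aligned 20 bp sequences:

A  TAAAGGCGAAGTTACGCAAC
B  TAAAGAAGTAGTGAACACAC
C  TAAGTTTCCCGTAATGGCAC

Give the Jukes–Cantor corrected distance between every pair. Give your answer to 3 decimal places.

A–B: 8/20 sites differ → p = 0.4, d = −0.75 ln(1 − 0.533333) = 0.571605 ≈ 0.572.
A–C: 11/20 sites differ → p = 0.55, d = −0.75 ln(1 − 0.733333) = 0.991316 ≈ 0.991.
B–C: 11/20 sites differ → p = 0.55, d = −0.75 ln(1 − 0.733333) = 0.991316 ≈ 0.991.

d(A,B) = 0.572, d(A,C) = 0.991, d(B,C) = 0.991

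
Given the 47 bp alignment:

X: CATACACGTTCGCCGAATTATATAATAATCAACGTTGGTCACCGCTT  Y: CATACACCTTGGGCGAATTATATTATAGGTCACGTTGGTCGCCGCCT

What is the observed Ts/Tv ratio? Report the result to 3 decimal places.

Transitions are A↔G and C↔T; transversions are all other mismatches.
Transitions: 4. Transversions: 6.
R = 4/6 = 0.666666… ≈ 0.667 (to 3 d.p.).

0.667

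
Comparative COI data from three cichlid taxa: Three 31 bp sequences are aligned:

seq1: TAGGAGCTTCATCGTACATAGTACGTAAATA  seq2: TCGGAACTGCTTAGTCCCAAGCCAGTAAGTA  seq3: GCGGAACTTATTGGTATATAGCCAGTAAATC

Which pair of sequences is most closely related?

seq1–seq2: 12/31 differ, p = 0.387, d = 0.544.
seq1–seq3: 11/31 differ, p = 0.355, d = 0.481.
seq2–seq3: 10/31 differ, p = 0.323, d = 0.422.
The smallest distance is between seq2 and seq3.

seq2 and seq3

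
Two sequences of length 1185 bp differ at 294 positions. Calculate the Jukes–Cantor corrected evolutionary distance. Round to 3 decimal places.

0.301

p = 294/1185 ≈ 0.248101.
d = −(3/4) ln(1 − 4p/3) = −0.75 ln(1 − 0.330801) = −0.75 ln(0.669199)
  = −0.75 × (-0.401674) = 0.301256 substitutions/site.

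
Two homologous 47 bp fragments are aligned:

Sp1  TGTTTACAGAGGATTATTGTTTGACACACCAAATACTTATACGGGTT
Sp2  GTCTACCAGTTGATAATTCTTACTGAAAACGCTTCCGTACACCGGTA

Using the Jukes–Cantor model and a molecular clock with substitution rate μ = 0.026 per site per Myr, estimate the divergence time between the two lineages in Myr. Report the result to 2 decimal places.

15.24

The sequences differ at 23 of 47 sites, so p = 23/47 ≈ 0.489362.
d = −(3/4) ln(1 − 4p/3) = −0.75 ln(1 − 0.652483) = −0.75 ln(0.347517)
  = −0.75 × (-1.056942) = 0.792707 substitutions/site.
Under a molecular clock d = 2μt, so t = d/(2μ) = 0.792707 / (2 × 0.026) = 15.24 Myr.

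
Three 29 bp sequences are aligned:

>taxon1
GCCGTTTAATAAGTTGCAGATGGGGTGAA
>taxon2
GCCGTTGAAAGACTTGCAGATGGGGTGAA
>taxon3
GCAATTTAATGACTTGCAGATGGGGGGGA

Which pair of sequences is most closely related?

taxon1 and taxon2

taxon1–taxon2: 4/29 differ, p = 0.138, d = 0.152.
taxon1–taxon3: 6/29 differ, p = 0.207, d = 0.242.
taxon2–taxon3: 6/29 differ, p = 0.207, d = 0.242.
The smallest distance is between taxon1 and taxon2.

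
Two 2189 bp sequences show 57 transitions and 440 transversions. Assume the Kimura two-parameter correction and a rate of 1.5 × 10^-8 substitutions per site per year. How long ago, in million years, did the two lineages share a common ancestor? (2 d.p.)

9.15

P = 57/2189 ≈ 0.026039 and Q = 440/2189 ≈ 0.201005.
Under the Kimura two-parameter model, d = −½ ln(1 − 2P − Q) − ¼ ln(1 − 2Q).
1 − 2P − Q = 0.746917, giving −½ ln(0.746917) = 0.145901.
1 − 2Q = 0.59799, giving −¼ ln(0.59799) = 0.128545.
d = 0.145901 + 0.128545 = 0.274446.
Under a molecular clock d = 2μt, so t = d/(2μ) = 0.274446 / (2 × 1.5 × 10^-8) = 9.15 million years.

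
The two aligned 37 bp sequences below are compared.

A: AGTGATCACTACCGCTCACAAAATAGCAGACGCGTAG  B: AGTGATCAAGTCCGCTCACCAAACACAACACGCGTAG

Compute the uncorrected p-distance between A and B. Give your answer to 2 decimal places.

The sequences differ at 8 of 37 positions (sites 9, 10, 11, 20, 24, 26, 27, 29).
p = 8/37 = 0.216216… ≈ 0.22 (to 2 d.p.).

0.22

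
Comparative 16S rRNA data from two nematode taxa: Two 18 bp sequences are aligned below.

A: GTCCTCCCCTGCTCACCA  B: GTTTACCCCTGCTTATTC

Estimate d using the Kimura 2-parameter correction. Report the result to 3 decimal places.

0.612

Of 18 sites, 5 differences are transitions and 2 are transversions, so P = 5/18 ≈ 0.277778 and Q = 2/18 ≈ 0.111111.
Under the Kimura two-parameter model, d = −½ ln(1 − 2P − Q) − ¼ ln(1 − 2Q).
1 − 2P − Q = 0.333333, giving −½ ln(0.333333) = 0.549307.
1 − 2Q = 0.777778, giving −¼ ln(0.777778) = 0.062829.
d = 0.549307 + 0.062829 = 0.612136.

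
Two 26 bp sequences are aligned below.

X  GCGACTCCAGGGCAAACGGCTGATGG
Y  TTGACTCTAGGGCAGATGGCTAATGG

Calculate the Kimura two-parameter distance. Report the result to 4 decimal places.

Of 26 sites, 5 differences are transitions and 1 are transversions, so P = 5/26 ≈ 0.192308 and Q = 1/26 ≈ 0.038462.
Under the Kimura two-parameter model, d = −½ ln(1 − 2P − Q) − ¼ ln(1 − 2Q).
1 − 2P − Q = 0.576922, giving −½ ln(0.576922) = 0.275024.
1 − 2Q = 0.923076, giving −¼ ln(0.923076) = 0.020011.
d = 0.275024 + 0.020011 = 0.295035.

0.2950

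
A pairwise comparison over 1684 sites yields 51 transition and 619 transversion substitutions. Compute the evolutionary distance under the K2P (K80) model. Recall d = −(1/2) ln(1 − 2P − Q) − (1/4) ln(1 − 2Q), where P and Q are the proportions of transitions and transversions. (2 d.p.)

P = 51/1684 ≈ 0.030285 and Q = 619/1684 ≈ 0.367577.
Under the Kimura two-parameter model, d = −½ ln(1 − 2P − Q) − ¼ ln(1 − 2Q).
1 − 2P − Q = 0.571853, giving −½ ln(0.571853) = 0.279437.
1 − 2Q = 0.264846, giving −¼ ln(0.264846) = 0.332152.
d = 0.279437 + 0.332152 = 0.611589.

0.61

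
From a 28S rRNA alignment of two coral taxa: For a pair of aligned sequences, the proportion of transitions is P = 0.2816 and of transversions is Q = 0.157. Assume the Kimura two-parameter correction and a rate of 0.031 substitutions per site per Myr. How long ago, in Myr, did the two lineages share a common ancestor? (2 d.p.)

Under the Kimura two-parameter model, d = −½ ln(1 − 2P − Q) − ¼ ln(1 − 2Q).
1 − 2P − Q = 0.2798, giving −½ ln(0.2798) = 0.636840.
1 − 2Q = 0.686, giving −¼ ln(0.686) = 0.094219.
d = 0.636840 + 0.094219 = 0.731059.
Under a molecular clock d = 2μt, so t = d/(2μ) = 0.731059 / (2 × 0.031) = 11.79 Myr.

11.79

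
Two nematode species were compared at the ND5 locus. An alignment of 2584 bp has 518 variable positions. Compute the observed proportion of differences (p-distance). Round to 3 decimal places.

0.200

p = 518/2584 = 0.200464… ≈ 0.200 (to 3 d.p.).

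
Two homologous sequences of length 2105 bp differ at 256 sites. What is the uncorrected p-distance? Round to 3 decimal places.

0.122

p = 256/2105 = 0.121615… ≈ 0.122 (to 3 d.p.).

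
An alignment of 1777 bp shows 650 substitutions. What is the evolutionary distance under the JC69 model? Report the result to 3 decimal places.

p = 650/1777 ≈ 0.365785.
d = −(3/4) ln(1 − 4p/3) = −0.75 ln(1 − 0.487713) = −0.75 ln(0.512287)
  = −0.75 × (-0.668870) = 0.501653 substitutions/site.

0.502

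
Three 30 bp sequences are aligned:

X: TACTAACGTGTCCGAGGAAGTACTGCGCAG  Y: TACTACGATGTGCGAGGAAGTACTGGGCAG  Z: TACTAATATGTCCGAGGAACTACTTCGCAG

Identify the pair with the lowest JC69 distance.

X and Z

X–Y: 5/30 differ, p = 0.167, d = 0.188.
X–Z: 4/30 differ, p = 0.133, d = 0.147.
Y–Z: 6/30 differ, p = 0.200, d = 0.233.
The smallest distance is between X and Z.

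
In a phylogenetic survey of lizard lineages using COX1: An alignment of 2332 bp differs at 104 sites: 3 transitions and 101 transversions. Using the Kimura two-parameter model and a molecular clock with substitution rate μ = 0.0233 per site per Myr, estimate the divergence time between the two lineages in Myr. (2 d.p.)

P = 3/2332 ≈ 0.001286 and Q = 101/2332 ≈ 0.04331.
Under the Kimura two-parameter model, d = −½ ln(1 − 2P − Q) − ¼ ln(1 − 2Q).
1 − 2P − Q = 0.954118, giving −½ ln(0.954118) = 0.023484.
1 − 2Q = 0.91338, giving −¼ ln(0.91338) = 0.022651.
d = 0.023484 + 0.022651 = 0.046135.
Under a molecular clock d = 2μt, so t = d/(2μ) = 0.046135 / (2 × 0.0233) = 0.99 Myr.

0.99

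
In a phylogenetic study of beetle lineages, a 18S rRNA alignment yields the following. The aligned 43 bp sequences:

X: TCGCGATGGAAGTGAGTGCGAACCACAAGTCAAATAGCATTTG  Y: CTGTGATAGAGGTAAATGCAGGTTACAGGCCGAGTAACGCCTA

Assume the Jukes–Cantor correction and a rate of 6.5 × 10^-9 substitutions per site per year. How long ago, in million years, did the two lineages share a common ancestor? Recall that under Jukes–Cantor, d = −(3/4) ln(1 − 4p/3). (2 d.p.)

The sequences differ at 21 of 43 sites, so p = 21/43 ≈ 0.488372.
d = −(3/4) ln(1 − 4p/3) = −0.75 ln(1 − 0.651163) = −0.75 ln(0.348837)
  = −0.75 × (-1.053151) = 0.789863 substitutions/site.
Under a molecular clock d = 2μt, so t = d/(2μ) = 0.789863 / (2 × 6.5 × 10^-9) = 60.76 million years.

60.76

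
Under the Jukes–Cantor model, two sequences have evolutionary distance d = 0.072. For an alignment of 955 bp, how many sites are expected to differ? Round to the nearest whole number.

66

Invert JC69: p = (3/4)(1 − e^(−4d/3)) = 0.75 × (1 − e^(-0.096)) = 0.75 × (1 − 0.908464) = 0.068652.
Expected differing sites = pL ≈ 0.068652 × 955 = 65.56266 ≈ 66.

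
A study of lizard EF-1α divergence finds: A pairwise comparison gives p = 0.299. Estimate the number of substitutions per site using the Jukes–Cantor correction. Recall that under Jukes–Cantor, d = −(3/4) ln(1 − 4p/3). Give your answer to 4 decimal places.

d = −(3/4) ln(1 − 4p/3) = −0.75 ln(1 − 0.398667) = −0.75 ln(0.601333)
  = −0.75 × (-0.508606) = 0.381455 substitutions/site.

0.3815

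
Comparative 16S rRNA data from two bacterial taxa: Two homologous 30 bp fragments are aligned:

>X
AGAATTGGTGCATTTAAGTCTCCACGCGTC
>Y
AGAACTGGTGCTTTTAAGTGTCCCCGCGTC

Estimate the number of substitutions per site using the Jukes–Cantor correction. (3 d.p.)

The sequences differ at 4 of 30 sites (5, 12, 20, 24), so p = 4/30 ≈ 0.133333.
d = −(3/4) ln(1 − 4p/3) = −0.75 ln(1 − 0.177777) = −0.75 ln(0.822223)
  = −0.75 × (-0.195744) = 0.146808 substitutions/site.

0.147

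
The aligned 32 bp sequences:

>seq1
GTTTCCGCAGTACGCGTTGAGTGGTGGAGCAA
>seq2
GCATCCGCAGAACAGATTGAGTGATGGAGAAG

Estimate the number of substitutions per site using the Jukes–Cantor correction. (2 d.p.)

The sequences differ at 9 of 32 sites (2, 3, 11, 14, 15, 16, 24, 30, 32), so p = 9/32 = 0.28125.
d = −(3/4) ln(1 − 4p/3) = −0.75 ln(1 − 0.375) = −0.75 ln(0.625)
  = −0.75 × (-0.470004) = 0.352503 substitutions/site.

0.35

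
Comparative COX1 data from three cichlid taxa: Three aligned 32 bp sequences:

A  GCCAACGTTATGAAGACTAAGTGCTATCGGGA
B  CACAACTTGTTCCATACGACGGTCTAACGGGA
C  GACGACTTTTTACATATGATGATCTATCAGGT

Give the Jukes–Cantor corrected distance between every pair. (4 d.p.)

A–B: 13/32 sites differ → p = 0.40625, d = −0.75 ln(1 − 0.541667) = 0.585119 ≈ 0.5851.
A–C: 14/32 sites differ → p = 0.4375, d = −0.75 ln(1 − 0.583333) = 0.656601 ≈ 0.6566.
B–C: 10/32 sites differ → p = 0.3125, d = −0.75 ln(1 − 0.416667) = 0.404248 ≈ 0.4042.

d(A,B) = 0.5851, d(A,C) = 0.6566, d(B,C) = 0.4042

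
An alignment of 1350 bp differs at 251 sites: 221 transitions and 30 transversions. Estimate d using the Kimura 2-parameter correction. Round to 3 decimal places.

P = 221/1350 ≈ 0.163704 and Q = 30/1350 ≈ 0.022222.
Under the Kimura two-parameter model, d = −½ ln(1 − 2P − Q) − ¼ ln(1 − 2Q).
1 − 2P − Q = 0.65037, giving −½ ln(0.65037) = 0.215107.
1 − 2Q = 0.955556, giving −¼ ln(0.955556) = 0.011365.
d = 0.215107 + 0.011365 = 0.226472.

0.226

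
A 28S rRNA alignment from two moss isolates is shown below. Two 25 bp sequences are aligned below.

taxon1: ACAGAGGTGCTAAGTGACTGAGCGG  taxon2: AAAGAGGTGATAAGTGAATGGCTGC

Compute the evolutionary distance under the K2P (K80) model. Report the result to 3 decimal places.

Of 25 sites, 2 differences are transitions and 5 are transversions, so P = 2/25 = 0.08 and Q = 5/25 = 0.2.
Under the Kimura two-parameter model, d = −½ ln(1 − 2P − Q) − ¼ ln(1 − 2Q).
1 − 2P − Q = 0.64, giving −½ ln(0.64) = 0.223144.
1 − 2Q = 0.6, giving −¼ ln(0.6) = 0.127706.
d = 0.223144 + 0.127706 = 0.350850.

0.351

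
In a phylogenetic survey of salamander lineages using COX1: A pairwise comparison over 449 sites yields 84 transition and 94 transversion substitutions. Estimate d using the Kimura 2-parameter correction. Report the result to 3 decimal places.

0.574

P = 84/449 ≈ 0.187082 and Q = 94/449 ≈ 0.209354.
Under the Kimura two-parameter model, d = −½ ln(1 − 2P − Q) − ¼ ln(1 − 2Q).
1 − 2P − Q = 0.416482, giving −½ ln(0.416482) = 0.437956.
1 − 2Q = 0.581292, giving −¼ ln(0.581292) = 0.135626.
d = 0.437956 + 0.135626 = 0.573582.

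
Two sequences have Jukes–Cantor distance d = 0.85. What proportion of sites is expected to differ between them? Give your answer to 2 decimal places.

p = (3/4)(1 − e^(−4d/3)) = 0.75 × (1 − e^(-1.133333)) = 0.75 × (1 − 0.321958) = 0.508532.

0.51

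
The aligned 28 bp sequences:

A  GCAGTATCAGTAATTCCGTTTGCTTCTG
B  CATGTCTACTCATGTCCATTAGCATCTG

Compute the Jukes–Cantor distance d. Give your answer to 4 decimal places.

The sequences differ at 13 of 28 sites, so p = 13/28 ≈ 0.464286.
d = −(3/4) ln(1 − 4p/3) = −0.75 ln(1 − 0.619048) = −0.75 ln(0.380952)
  = −0.75 × (-0.965082) = 0.723812 substitutions/site.

0.7238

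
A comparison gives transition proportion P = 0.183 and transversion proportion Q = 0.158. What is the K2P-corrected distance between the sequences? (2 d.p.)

0.47

Under the Kimura two-parameter model, d = −½ ln(1 − 2P − Q) − ¼ ln(1 − 2Q).
1 − 2P − Q = 0.476, giving −½ ln(0.476) = 0.371169.
1 − 2Q = 0.684, giving −¼ ln(0.684) = 0.094949.
d = 0.371169 + 0.094949 = 0.466118.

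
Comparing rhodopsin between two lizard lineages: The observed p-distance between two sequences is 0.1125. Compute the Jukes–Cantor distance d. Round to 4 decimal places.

0.1219

d = −(3/4) ln(1 − 4p/3) = −0.75 ln(1 − 0.15) = −0.75 ln(0.85)
  = −0.75 × (-0.162519) = 0.121889 substitutions/site.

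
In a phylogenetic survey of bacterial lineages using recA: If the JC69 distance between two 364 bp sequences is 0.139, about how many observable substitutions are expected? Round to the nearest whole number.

Invert JC69: p = (3/4)(1 − e^(−4d/3)) = 0.75 × (1 − e^(-0.185333)) = 0.75 × (1 − 0.830828) = 0.126879.
Expected differing sites = pL ≈ 0.126879 × 364 = 46.183956 ≈ 46.

46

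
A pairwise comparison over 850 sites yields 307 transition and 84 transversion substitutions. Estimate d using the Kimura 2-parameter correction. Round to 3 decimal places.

0.916

P = 307/850 ≈ 0.361176 and Q = 84/850 ≈ 0.098824.
Under the Kimura two-parameter model, d = −½ ln(1 − 2P − Q) − ¼ ln(1 − 2Q).
1 − 2P − Q = 0.178824, giving −½ ln(0.178824) = 0.860677.
1 − 2Q = 0.802352, giving −¼ ln(0.802352) = 0.055052.
d = 0.860677 + 0.055052 = 0.915729.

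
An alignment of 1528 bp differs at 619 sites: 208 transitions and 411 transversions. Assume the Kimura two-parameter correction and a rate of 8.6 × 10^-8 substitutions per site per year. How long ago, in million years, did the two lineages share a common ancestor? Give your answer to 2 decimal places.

3.39

P = 208/1528 ≈ 0.136126 and Q = 411/1528 ≈ 0.268979.
Under the Kimura two-parameter model, d = −½ ln(1 − 2P − Q) − ¼ ln(1 − 2Q).
1 − 2P − Q = 0.458769, giving −½ ln(0.458769) = 0.389604.
1 − 2Q = 0.462042, giving −¼ ln(0.462042) = 0.193025.
d = 0.389604 + 0.193025 = 0.582629.
Under a molecular clock d = 2μt, so t = d/(2μ) = 0.582629 / (2 × 8.6 × 10^-8) = 3.39 million years.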